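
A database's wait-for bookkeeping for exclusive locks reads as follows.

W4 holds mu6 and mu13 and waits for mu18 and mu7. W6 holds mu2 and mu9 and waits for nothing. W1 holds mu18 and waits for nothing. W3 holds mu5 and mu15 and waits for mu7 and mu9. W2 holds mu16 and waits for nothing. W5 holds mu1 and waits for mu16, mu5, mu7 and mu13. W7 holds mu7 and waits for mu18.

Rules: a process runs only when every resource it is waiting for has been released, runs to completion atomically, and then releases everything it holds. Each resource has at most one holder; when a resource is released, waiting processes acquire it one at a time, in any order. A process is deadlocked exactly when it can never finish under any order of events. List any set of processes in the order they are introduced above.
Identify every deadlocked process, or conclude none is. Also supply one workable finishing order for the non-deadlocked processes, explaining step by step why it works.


No process is deadlocked.
Key observation: every chain of waits terminates; starting from the processes that wait on nothing, all the rest unlock in turn.
A valid finishing order for the others: W6, W1, W2, W7, W3, W4, W5.
Step-by-step check:
  W6 waits on nothing -> runs at once and releases mu2 and mu9
  W1 waits on nothing -> runs at once and releases mu18
  W2 waits on nothing -> runs at once and releases mu16
  run W7 (all its waits — mu18 — are resolved); releases mu7
  run W3 (all its waits — mu7 and mu9 — are resolved); releases mu5 and mu15
  run W4 (all its waits — mu18 and mu7 — are resolved); releases mu6 and mu13
  run W5 (all its waits — mu16, mu5, mu7 and mu13 — are resolved); releases mu1


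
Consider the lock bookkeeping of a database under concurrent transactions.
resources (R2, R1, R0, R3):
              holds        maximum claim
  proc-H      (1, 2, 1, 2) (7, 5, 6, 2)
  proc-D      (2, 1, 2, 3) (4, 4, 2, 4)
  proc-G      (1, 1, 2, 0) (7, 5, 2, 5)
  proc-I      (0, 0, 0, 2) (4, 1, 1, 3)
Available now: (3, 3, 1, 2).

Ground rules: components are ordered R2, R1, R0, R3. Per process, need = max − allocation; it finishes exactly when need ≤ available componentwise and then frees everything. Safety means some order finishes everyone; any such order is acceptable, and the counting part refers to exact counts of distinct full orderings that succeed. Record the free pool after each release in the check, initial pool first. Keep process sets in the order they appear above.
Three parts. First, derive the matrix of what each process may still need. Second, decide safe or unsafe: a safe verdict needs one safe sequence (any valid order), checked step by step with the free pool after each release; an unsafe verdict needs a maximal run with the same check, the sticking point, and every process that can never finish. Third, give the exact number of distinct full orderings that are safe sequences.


(1) Remaining need (order R2, R1, R0, R3):
  proc-H: (6, 3, 5, 0)
  proc-D: (2, 3, 0, 1)
  proc-G: (6, 4, 0, 5)
  proc-I: (4, 1, 1, 1)
(2) UNSAFE.
Key observation: once proc-D, proc-I finish, the pool peaks at (5, 4, 3, 7) — and every remaining process still needs more R2 than that.
The run proc-D, proc-I cannot be extended any further. Verifying each step:
  pool = (3, 3, 1, 2)
  run proc-D (needs (2, 3, 0, 1), free (3, 3, 1, 2)); after release of (2, 1, 2, 3) the pool is (5, 4, 3, 5)
  run proc-I (needs (4, 1, 1, 1), free (5, 4, 3, 5)); after release of (0, 0, 0, 2) the pool is (5, 4, 3, 7)
  blocked: proc-H wants (6, 3, 5, 0), pool (5, 4, 3, 7) — not enough R2 and R0
  blocked: proc-G wants (6, 4, 0, 5), pool (5, 4, 3, 7) — not enough R2
Processes that can never finish: proc-H and proc-G.
(3) Exactly 0 of the possible complete orderings are safe sequences.


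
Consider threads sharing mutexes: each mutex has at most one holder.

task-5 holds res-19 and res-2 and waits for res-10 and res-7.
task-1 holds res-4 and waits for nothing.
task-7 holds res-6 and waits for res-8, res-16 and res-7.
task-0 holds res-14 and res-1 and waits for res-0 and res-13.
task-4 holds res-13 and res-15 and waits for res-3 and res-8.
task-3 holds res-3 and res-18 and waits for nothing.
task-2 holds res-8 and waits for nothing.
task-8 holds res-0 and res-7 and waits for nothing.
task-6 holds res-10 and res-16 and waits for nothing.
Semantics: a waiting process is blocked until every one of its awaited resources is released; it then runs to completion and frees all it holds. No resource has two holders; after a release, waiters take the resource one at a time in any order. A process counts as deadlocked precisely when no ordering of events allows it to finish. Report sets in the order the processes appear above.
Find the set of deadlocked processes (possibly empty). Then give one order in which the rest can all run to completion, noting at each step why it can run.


Nothing here is deadlocked.
Key observation: the waits form no ring: some process can always run, and its releases unblock the others one by one.
A valid finishing order for the others: task-1, task-8, task-2, task-3, task-6, task-7, task-4, task-0, task-5.
Step-by-step check:
  task-1 waits on nothing -> runs at once and releases res-4
  task-8 waits on nothing -> runs at once and releases res-0 and res-7
  task-2 waits on nothing -> runs at once and releases res-8
  task-3 waits on nothing -> runs at once and releases res-3 and res-18
  task-6 waits on nothing -> runs at once and releases res-10 and res-16
  task-7 waits on res-8, res-16 and res-7 — all released -> runs and releases res-6
  task-4 waits on res-3 and res-8 — all released -> runs and releases res-13 and res-15
  task-0 waits on res-0 and res-13 — all released -> runs and releases res-14 and res-1
  task-5 waits on res-10 and res-7 — all released -> runs and releases res-19 and res-2


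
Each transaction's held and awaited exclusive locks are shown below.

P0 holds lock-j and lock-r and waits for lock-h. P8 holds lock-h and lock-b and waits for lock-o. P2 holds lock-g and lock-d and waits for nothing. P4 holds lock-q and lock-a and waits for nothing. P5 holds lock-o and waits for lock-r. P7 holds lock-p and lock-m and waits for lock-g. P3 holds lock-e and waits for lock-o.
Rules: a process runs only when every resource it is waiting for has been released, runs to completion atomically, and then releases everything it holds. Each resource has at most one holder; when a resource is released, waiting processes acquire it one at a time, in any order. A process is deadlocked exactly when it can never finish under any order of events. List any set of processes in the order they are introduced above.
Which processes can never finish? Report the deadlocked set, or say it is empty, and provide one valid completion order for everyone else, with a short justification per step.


Deadlocked: P0, P8, P5 and P3.
Key observation: nobody on the ring P0 -> P8 -> P5 -> P0 can start until another member finishes, which never happens; P3 waits into the deadlock from upstream.
The rest can finish in the order P2, P4, P7.
Verifying each step:
  P2 waits on nothing -> runs at once and releases lock-g and lock-d
  P4 waits on nothing -> runs at once and releases lock-q and lock-a
  run P7 (all its waits — lock-g — are resolved); releases lock-p and lock-m


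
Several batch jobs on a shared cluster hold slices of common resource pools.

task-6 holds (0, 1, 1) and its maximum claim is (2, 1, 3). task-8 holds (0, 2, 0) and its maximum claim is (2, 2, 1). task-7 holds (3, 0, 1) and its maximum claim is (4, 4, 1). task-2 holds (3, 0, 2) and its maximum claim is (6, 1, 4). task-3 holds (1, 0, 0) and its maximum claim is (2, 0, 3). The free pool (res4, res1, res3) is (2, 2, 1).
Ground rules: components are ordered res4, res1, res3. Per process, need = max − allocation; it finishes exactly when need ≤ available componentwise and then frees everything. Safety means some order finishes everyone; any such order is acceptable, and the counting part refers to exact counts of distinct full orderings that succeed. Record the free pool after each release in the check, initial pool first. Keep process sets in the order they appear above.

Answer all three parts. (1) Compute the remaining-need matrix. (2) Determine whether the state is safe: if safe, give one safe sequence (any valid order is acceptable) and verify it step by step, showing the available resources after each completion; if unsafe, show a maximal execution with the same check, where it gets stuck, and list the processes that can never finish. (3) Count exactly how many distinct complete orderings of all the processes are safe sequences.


(1) Remaining need (order res4, res1, res3):
  task-6: (2, 0, 2)
  task-8: (2, 0, 1)
  task-7: (1, 4, 0)
  task-2: (3, 1, 2)
  task-3: (1, 0, 3)
(2) SAFE, for example via the order task-8, task-7, task-2, task-6, task-3.
Key observation: the order's first zero-slack moment is task-8 ((2, 0, 1) needed, (2, 2, 1) free — a requested resource with nothing to spare).
Walking it through:
  pool = (2, 2, 1)
  run task-8 (needs (2, 0, 1), free (2, 2, 1)); after release of (0, 2, 0) the pool is (2, 4, 1)
  run task-7 (needs (1, 4, 0), free (2, 4, 1)); after release of (3, 0, 1) the pool is (5, 4, 2)
  run task-2 (needs (3, 1, 2), free (5, 4, 2)); after release of (3, 0, 2) the pool is (8, 4, 4)
  run task-6 (needs (2, 0, 2), free (8, 4, 4)); after release of (0, 1, 1) the pool is (8, 5, 5)
  run task-3 (needs (1, 0, 3), free (8, 5, 5)); after release of (1, 0, 0) the pool is (9, 5, 5)
(3) Precisely 4 of the possible complete orderings are safe sequences.


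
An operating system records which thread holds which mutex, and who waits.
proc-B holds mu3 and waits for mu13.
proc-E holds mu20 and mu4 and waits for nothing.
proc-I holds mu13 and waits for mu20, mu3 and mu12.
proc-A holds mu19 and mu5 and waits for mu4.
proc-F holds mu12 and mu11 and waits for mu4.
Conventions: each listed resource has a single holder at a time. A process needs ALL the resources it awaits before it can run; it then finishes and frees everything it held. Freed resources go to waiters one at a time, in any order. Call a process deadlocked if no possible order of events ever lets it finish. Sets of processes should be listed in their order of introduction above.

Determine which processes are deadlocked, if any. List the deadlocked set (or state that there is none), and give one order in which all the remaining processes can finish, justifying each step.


Deadlocked set: proc-B and proc-I.
Key observation: the knot is the closed ring of waits proc-B -> proc-I -> proc-B; no other process is dragged down with it.
The rest can finish in the order proc-E, proc-F, proc-A.
Step-by-step check:
  proc-E waits on nothing -> runs at once and releases mu20 and mu4
  run proc-F (all its waits — mu4 — are resolved); releases mu12 and mu11
  run proc-A (all its waits — mu4 — are resolved); releases mu19 and mu5


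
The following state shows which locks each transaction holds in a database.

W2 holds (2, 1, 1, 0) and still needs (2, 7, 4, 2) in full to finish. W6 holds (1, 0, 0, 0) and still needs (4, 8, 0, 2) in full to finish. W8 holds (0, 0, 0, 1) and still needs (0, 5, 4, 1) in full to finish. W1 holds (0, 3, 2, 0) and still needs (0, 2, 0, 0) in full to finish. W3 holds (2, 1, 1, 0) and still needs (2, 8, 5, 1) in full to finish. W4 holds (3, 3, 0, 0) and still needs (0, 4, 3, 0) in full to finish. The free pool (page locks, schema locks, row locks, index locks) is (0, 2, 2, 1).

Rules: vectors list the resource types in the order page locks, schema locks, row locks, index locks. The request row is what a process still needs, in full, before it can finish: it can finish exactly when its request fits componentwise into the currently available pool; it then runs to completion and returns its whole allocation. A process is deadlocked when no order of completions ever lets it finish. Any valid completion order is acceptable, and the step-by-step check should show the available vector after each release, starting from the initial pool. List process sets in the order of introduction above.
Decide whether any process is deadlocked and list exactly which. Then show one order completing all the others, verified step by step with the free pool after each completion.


No process is deadlocked.
Key observation: starting with W1, each completion frees enough for the next — no one is permanently blocked.
A valid finishing order for the others: W1, W4, W8, W2, W3, W6. Walking it through:
  pool = (0, 2, 2, 1)
  run W1 (needs (0, 2, 0, 0), free (0, 2, 2, 1)); after release of (0, 3, 2, 0) the pool is (0, 5, 4, 1)
  run W4 (needs (0, 4, 3, 0), free (0, 5, 4, 1)); after release of (3, 3, 0, 0) the pool is (3, 8, 4, 1)
  run W8 (needs (0, 5, 4, 1), free (3, 8, 4, 1)); after release of (0, 0, 0, 1) the pool is (3, 8, 4, 2)
  run W2 (needs (2, 7, 4, 2), free (3, 8, 4, 2)); after release of (2, 1, 1, 0) the pool is (5, 9, 5, 2)
  run W3 (needs (2, 8, 5, 1), free (5, 9, 5, 2)); after release of (2, 1, 1, 0) the pool is (7, 10, 6, 2)
  run W6 (needs (4, 8, 0, 2), free (7, 10, 6, 2)); after release of (1, 0, 0, 0) the pool is (8, 10, 6, 2)


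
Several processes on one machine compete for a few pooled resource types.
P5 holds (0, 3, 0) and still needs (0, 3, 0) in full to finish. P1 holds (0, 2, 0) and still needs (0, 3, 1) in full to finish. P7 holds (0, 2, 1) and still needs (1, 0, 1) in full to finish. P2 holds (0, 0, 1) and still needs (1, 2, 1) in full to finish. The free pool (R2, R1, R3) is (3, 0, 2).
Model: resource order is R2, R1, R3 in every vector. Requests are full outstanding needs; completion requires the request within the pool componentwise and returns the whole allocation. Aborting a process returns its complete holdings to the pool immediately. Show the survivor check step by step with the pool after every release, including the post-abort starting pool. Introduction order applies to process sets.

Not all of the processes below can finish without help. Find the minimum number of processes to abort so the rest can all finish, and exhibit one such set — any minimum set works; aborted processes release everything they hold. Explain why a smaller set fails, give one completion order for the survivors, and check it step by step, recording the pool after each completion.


The answer: abort P1.
Key observation: the deadlocked P5 becomes finishable only because P1 released (0, 2, 0); it completes at step 3 below.
Why nothing smaller works: aborting no one leaves the state deadlocked as given.
One survivor order: P2, P7, P5. Walking it through (post-abort pool first):
  pool = (3, 2, 2)
  P2 needs (1, 2, 1) <= (3, 2, 2) -> finishes; pool += (0, 0, 1) = (3, 2, 3)
  P7 needs (1, 0, 1) <= (3, 2, 3) -> finishes; pool += (0, 2, 1) = (3, 4, 4)
  P5 needs (0, 3, 0) <= (3, 4, 4) -> finishes; pool += (0, 3, 0) = (3, 7, 4)


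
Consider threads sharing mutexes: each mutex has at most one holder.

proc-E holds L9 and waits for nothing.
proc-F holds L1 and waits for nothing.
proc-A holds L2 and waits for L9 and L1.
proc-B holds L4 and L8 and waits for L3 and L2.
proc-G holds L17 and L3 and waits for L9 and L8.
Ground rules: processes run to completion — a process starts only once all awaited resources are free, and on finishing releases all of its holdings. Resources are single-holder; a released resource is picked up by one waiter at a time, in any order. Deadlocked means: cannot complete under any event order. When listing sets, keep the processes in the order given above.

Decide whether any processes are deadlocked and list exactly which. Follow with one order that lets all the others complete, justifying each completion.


Deadlocked: proc-B and proc-G.
Key observation: nobody on the ring proc-B -> proc-G -> proc-B can start until another member finishes, which never happens; no other process is dragged down with it.
The rest can finish in the order proc-E, proc-F, proc-A.
Check, step by step:
  run proc-E (it waits on nothing); releases L9
  run proc-F (it waits on nothing); releases L1
  proc-A: everything it awaited (L9 and L1) is free; runs, freeing L2


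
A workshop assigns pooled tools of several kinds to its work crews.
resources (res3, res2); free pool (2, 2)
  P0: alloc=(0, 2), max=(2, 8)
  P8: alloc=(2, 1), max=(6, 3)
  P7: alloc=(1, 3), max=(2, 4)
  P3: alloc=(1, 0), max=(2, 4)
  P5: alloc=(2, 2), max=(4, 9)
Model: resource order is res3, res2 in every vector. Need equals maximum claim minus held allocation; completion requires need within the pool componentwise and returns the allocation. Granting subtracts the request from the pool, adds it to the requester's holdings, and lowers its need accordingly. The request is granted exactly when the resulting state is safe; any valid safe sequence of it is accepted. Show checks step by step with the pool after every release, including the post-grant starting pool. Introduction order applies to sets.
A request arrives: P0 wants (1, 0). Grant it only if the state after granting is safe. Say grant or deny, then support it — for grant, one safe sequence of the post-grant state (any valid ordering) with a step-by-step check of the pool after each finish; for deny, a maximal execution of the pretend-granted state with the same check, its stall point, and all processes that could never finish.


DENY: after the grant no complete ordering would exist.
Key observation: after P7, P3 the pool peaks at (3, 5), and each blocked process is short somewhere: P0 on res2; P8 on res3; P5 on res2.
After a pretend grant, a maximal execution: P7, P3 — then nothing else fits. Check, step by step:
  pool = (1, 2)
  P7: need (1, 1) fits (1, 2); releases (1, 3), pool now (2, 5)
  P3: need (1, 4) fits (2, 5); releases (1, 0), pool now (3, 5)
  P0 cannot run: need (1, 6) vs free (3, 5) (insufficient res2)
  P8 cannot run: need (4, 2) vs free (3, 5) (insufficient res3)
  P5 cannot run: need (2, 7) vs free (3, 5) (insufficient res2)
Had the request been granted, P0, P8 and P5 could never finish.


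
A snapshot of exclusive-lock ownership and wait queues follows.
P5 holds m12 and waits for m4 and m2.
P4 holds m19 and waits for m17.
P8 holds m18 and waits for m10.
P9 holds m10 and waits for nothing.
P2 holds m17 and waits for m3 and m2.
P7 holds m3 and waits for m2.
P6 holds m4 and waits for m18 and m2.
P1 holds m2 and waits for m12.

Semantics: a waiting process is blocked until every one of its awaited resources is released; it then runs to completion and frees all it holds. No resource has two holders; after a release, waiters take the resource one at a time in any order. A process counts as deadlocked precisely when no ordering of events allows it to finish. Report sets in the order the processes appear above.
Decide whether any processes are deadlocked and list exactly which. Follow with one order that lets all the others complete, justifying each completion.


The deadlocked set is P5, P4, P2, P7, P6 and P1.
Key observation: nobody on the ring P5 -> P6 -> P1 -> P5 can start until another member finishes, which never happens; P4, P2 and P7 wait into the deadlock from upstream.
The rest can finish in the order P9, P8.
Step-by-step check:
  P9 waits on nothing -> runs at once and releases m10
  P8 waits on m10 — all released -> runs and releases m18


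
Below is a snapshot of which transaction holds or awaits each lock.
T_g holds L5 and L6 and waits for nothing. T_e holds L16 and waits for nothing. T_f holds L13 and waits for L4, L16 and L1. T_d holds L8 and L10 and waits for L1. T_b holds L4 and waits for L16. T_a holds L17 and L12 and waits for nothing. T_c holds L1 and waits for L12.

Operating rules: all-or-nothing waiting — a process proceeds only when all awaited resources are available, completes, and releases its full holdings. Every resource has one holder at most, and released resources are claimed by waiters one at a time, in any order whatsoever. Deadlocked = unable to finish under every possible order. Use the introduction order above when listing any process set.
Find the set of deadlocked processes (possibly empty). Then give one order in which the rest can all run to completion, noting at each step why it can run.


The deadlocked set is empty.
Key observation: there is no circular wait here — follow any chain and it reaches a process that is free to run now.
The rest can finish in the order T_a, T_e, T_g, T_c, T_d, T_b, T_f.
Step-by-step check:
  run T_a (it waits on nothing); releases L17 and L12
  run T_e (it waits on nothing); releases L16
  run T_g (it waits on nothing); releases L5 and L6
  run T_c (all its waits — L12 — are resolved); releases L1
  run T_d (all its waits — L1 — are resolved); releases L8 and L10
  run T_b (all its waits — L16 — are resolved); releases L4
  run T_f (all its waits — L4, L16 and L1 — are resolved); releases L13


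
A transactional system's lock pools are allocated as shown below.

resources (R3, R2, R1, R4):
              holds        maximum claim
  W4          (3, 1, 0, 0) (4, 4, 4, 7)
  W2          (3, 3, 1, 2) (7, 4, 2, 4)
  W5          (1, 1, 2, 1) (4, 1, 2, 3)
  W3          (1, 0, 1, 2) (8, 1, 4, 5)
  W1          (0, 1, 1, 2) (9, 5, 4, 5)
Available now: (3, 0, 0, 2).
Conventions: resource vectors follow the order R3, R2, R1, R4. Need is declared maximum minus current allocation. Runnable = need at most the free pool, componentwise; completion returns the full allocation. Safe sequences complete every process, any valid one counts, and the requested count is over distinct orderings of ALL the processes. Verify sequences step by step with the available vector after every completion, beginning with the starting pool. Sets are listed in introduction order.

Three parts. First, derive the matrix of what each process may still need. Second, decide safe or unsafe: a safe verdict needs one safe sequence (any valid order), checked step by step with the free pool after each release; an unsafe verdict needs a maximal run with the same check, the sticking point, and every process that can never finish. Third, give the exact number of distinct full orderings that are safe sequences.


(1) Remaining need (order R3, R2, R1, R4):
  W4: (1, 3, 4, 7)
  W2: (4, 1, 1, 2)
  W5: (3, 0, 0, 2)
  W3: (7, 1, 3, 3)
  W1: (9, 4, 3, 3)
(2) SAFE. One safe sequence: W5, W2, W3, W4, W1.
Key observation: the order's first zero-slack moment is W5 ((3, 0, 0, 2) needed, (3, 0, 0, 2) free — a requested resource with nothing to spare).
Verifying each step:
  pool = (3, 0, 0, 2)
  W5 needs (3, 0, 0, 2) <= (3, 0, 0, 2) -> finishes; pool += (1, 1, 2, 1) = (4, 1, 2, 3)
  W2 needs (4, 1, 1, 2) <= (4, 1, 2, 3) -> finishes; pool += (3, 3, 1, 2) = (7, 4, 3, 5)
  W3 needs (7, 1, 3, 3) <= (7, 4, 3, 5) -> finishes; pool += (1, 0, 1, 2) = (8, 4, 4, 7)
  W4 needs (1, 3, 4, 7) <= (8, 4, 4, 7) -> finishes; pool += (3, 1, 0, 0) = (11, 5, 4, 7)
  W1 needs (9, 4, 3, 3) <= (11, 5, 4, 7) -> finishes; pool += (0, 1, 1, 2) = (11, 6, 5, 9)
(3) The exact count: 1 of the possible complete orderings is a safe sequence.


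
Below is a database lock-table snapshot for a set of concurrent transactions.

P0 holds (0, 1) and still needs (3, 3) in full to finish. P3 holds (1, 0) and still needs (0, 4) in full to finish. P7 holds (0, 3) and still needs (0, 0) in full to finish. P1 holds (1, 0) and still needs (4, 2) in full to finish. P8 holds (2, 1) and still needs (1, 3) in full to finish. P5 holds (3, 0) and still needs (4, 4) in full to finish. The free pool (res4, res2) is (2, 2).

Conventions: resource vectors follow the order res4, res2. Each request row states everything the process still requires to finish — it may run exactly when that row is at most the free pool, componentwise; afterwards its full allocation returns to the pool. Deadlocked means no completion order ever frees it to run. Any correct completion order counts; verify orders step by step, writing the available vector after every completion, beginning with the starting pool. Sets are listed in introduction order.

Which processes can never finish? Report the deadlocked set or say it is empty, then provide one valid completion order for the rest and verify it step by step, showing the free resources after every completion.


The deadlocked set is empty.
Key observation: beginning at P7, releases accumulate fast enough that every process eventually fits.
The rest can finish in the order P7, P3, P0, P8, P5, P1. Step-by-step check:
  pool = (2, 2)
  run P7 (needs (0, 0), free (2, 2)); after release of (0, 3) the pool is (2, 5)
  run P3 (needs (0, 4), free (2, 5)); after release of (1, 0) the pool is (3, 5)
  run P0 (needs (3, 3), free (3, 5)); after release of (0, 1) the pool is (3, 6)
  run P8 (needs (1, 3), free (3, 6)); after release of (2, 1) the pool is (5, 7)
  run P5 (needs (4, 4), free (5, 7)); after release of (3, 0) the pool is (8, 7)
  run P1 (needs (4, 2), free (8, 7)); after release of (1, 0) the pool is (9, 7)


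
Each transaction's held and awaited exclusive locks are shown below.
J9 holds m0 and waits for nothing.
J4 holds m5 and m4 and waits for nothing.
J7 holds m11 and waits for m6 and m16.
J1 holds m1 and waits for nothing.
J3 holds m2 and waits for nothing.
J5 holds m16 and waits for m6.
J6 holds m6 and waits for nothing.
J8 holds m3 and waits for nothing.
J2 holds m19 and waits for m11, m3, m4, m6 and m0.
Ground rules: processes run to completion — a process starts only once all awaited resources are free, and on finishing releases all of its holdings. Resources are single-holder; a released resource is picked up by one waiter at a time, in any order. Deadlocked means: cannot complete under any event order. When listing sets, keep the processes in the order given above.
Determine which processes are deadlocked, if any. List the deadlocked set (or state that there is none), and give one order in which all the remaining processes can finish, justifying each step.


The deadlocked set is empty.
Key observation: the wait graph is acyclic; completion cascades from the unblocked processes through everyone else.
One completion order for the rest: J3, J4, J6, J1, J5, J9, J7, J8, J2.
Check, step by step:
  J3 waits on nothing -> runs at once and releases m2
  J4 waits on nothing -> runs at once and releases m5 and m4
  J6 waits on nothing -> runs at once and releases m6
  J1 waits on nothing -> runs at once and releases m1
  J5 waits on m6 — all released -> runs and releases m16
  J9 waits on nothing -> runs at once and releases m0
  J7 waits on m6 and m16 — all released -> runs and releases m11
  J8 waits on nothing -> runs at once and releases m3
  J2 waits on m11, m3, m4, m6 and m0 — all released -> runs and releases m19


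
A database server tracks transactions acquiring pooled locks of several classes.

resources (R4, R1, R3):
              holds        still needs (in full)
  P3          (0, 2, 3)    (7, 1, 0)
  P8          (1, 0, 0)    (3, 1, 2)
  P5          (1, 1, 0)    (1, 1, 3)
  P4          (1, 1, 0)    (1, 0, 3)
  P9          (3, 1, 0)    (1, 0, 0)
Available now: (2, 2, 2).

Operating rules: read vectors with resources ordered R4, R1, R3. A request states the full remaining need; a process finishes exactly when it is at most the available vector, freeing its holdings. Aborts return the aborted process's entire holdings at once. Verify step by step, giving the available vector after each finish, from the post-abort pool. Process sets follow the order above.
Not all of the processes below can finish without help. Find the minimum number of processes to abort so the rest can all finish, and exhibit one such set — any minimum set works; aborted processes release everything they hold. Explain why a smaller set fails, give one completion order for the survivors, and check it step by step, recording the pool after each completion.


Abort P4.
Key observation: P3 was stuck for good until P4 gave back (1, 1, 0); in the order shown it finishes at step 3.
No smaller set exists: with zero aborts the deadlock remains.
Survivors finish in the order: P8, P9, P3, P5. Walking it through (pool after the aborts first):
  pool = (3, 3, 2)
  P8: need (3, 1, 2) fits (3, 3, 2); releases (1, 0, 0), pool now (4, 3, 2)
  P9: need (1, 0, 0) fits (4, 3, 2); releases (3, 1, 0), pool now (7, 4, 2)
  P3: need (7, 1, 0) fits (7, 4, 2); releases (0, 2, 3), pool now (7, 6, 5)
  P5: need (1, 1, 3) fits (7, 6, 5); releases (1, 1, 0), pool now (8, 7, 5)


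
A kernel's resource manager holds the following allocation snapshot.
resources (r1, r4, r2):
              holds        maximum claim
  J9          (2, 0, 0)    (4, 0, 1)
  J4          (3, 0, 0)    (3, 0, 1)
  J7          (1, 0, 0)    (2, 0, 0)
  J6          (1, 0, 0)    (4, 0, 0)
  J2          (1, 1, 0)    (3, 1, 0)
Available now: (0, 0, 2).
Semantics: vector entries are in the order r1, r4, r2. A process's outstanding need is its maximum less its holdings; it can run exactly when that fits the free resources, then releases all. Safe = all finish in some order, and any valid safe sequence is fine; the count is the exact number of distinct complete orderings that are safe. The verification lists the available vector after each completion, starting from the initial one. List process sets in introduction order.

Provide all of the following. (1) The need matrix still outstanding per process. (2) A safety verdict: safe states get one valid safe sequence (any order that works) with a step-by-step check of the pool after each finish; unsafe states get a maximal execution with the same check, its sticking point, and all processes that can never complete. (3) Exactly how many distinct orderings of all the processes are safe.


(1) Need matrix, components ordered r1, r4, r2:
  J9: (2, 0, 1)
  J4: (0, 0, 1)
  J7: (1, 0, 0)
  J6: (3, 0, 0)
  J2: (2, 0, 0)
(2) The state is SAFE; one workable sequence: J4, J9, J7, J2, J6.
Key observation: nothing binds to the last unit here — the tightest requested-resource margin is 1, first seen at J4 ((0, 0, 1) against (0, 0, 2)).
Verifying each step:
  pool = (0, 0, 2)
  J4 needs (0, 0, 1) <= (0, 0, 2) -> finishes; pool += (3, 0, 0) = (3, 0, 2)
  J9 needs (2, 0, 1) <= (3, 0, 2) -> finishes; pool += (2, 0, 0) = (5, 0, 2)
  J7 needs (1, 0, 0) <= (5, 0, 2) -> finishes; pool += (1, 0, 0) = (6, 0, 2)
  J2 needs (2, 0, 0) <= (6, 0, 2) -> finishes; pool += (1, 1, 0) = (7, 1, 2)
  J6 needs (3, 0, 0) <= (7, 1, 2) -> finishes; pool += (1, 0, 0) = (8, 1, 2)
(3) Exactly 24 of the possible complete orderings are safe sequences.


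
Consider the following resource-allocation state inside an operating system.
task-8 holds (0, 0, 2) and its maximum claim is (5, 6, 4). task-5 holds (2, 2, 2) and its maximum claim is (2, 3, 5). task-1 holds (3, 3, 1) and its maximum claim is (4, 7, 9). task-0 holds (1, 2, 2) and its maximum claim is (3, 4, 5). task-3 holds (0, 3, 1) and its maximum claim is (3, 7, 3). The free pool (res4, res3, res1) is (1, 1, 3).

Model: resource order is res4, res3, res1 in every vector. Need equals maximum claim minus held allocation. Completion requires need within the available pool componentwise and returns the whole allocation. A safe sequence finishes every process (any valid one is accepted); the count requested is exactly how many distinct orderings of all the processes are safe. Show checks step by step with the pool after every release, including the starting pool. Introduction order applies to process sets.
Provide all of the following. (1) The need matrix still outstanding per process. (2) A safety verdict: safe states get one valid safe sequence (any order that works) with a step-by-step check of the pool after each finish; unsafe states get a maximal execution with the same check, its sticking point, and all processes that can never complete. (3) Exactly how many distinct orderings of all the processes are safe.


(1) Remaining need (order res4, res3, res1):
  task-8: (5, 6, 2)
  task-5: (0, 1, 3)
  task-1: (1, 4, 8)
  task-0: (2, 2, 3)
  task-3: (3, 4, 2)
(2) The state is SAFE; one workable sequence: task-5, task-0, task-3, task-1, task-8.
Key observation: reading the order forward, task-5 is the first process whose need (0, 1, 3) meets the free pool (1, 1, 3) exactly on a resource it requests.
Verifying each step:
  pool = (1, 1, 3)
  task-5 needs (0, 1, 3) <= (1, 1, 3) -> finishes; pool += (2, 2, 2) = (3, 3, 5)
  task-0 needs (2, 2, 3) <= (3, 3, 5) -> finishes; pool += (1, 2, 2) = (4, 5, 7)
  task-3 needs (3, 4, 2) <= (4, 5, 7) -> finishes; pool += (0, 3, 1) = (4, 8, 8)
  task-1 needs (1, 4, 8) <= (4, 8, 8) -> finishes; pool += (3, 3, 1) = (7, 11, 9)
  task-8 needs (5, 6, 2) <= (7, 11, 9) -> finishes; pool += (0, 0, 2) = (7, 11, 11)
(3) Precisely 1 of the possible complete orderings is a safe sequence.


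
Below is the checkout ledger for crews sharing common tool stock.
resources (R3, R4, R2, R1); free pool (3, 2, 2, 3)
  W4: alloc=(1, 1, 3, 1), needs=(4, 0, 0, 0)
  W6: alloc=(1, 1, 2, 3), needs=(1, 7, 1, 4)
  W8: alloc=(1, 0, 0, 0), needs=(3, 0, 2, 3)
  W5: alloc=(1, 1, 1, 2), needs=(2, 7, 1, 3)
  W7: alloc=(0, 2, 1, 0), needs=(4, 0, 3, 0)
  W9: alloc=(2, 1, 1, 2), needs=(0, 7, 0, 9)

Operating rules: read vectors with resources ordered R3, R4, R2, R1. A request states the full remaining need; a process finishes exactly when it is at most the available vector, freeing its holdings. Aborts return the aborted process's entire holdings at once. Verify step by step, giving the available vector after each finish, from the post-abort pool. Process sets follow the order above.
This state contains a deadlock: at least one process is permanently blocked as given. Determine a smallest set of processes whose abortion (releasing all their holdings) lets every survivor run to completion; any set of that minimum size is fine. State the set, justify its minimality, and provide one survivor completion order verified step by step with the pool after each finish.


The answer: abort W6 and W5.
Key observation: no ordering could ever have run W9 before the abort of W6 and W5; with (2, 2, 3, 5) back in the pool it fits at step 4.
Minimality, checking each single-abort alternative: W4 alone leaves W6 blocked (short on R4); W6 alone leaves W5 blocked (short on R4); W8 alone leaves W6 blocked (short on R4); W5 alone leaves W6 blocked (short on R4); W7 alone leaves W6 blocked (short on R4); W9 alone leaves W6 blocked (short on R4).
Survivors finish in the order: W7, W4, W8, W9. Step-by-step check (pool after the aborts first):
  pool = (5, 4, 5, 8)
  W7 needs (4, 0, 3, 0) <= (5, 4, 5, 8) -> finishes; pool += (0, 2, 1, 0) = (5, 6, 6, 8)
  W4 needs (4, 0, 0, 0) <= (5, 6, 6, 8) -> finishes; pool += (1, 1, 3, 1) = (6, 7, 9, 9)
  W8 needs (3, 0, 2, 3) <= (6, 7, 9, 9) -> finishes; pool += (1, 0, 0, 0) = (7, 7, 9, 9)
  W9 needs (0, 7, 0, 9) <= (7, 7, 9, 9) -> finishes; pool += (2, 1, 1, 2) = (9, 8, 10, 11)


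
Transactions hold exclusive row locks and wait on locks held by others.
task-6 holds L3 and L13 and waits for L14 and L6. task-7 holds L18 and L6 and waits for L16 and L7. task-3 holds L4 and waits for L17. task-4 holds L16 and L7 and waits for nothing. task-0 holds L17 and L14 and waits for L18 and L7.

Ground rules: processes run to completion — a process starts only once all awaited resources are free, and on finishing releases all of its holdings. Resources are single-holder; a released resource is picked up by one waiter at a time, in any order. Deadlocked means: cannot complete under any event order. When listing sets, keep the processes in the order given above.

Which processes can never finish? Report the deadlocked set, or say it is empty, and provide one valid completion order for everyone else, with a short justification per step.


Nothing here is deadlocked.
Key observation: the waits form no ring: some process can always run, and its releases unblock the others one by one.
One completion order for the rest: task-4, task-7, task-0, task-6, task-3.
Check, step by step:
  task-4 waits on nothing -> runs at once and releases L16 and L7
  task-7 waits on L16 and L7 — all released -> runs and releases L18 and L6
  task-0 waits on L18 and L7 — all released -> runs and releases L17 and L14
  task-6 waits on L14 and L6 — all released -> runs and releases L3 and L13
  task-3 waits on L17 — all released -> runs and releases L4


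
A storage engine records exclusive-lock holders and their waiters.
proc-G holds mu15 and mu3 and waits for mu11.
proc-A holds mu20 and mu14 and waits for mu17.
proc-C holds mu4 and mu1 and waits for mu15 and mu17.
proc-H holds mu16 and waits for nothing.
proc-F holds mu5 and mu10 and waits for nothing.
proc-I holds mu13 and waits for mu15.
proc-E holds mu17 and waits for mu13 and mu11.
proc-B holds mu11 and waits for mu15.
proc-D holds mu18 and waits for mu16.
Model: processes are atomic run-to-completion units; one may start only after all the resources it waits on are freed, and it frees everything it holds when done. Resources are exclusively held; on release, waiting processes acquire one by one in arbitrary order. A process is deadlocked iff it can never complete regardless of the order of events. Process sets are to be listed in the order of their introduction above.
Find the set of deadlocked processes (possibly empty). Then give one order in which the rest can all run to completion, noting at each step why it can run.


Deadlocked: proc-G, proc-A, proc-C, proc-I, proc-E and proc-B.
Key observation: the cycle proc-G -> proc-B -> proc-G can never break — each member waits on the next; proc-A, proc-C, proc-I and proc-E wait into the deadlock from upstream.
One completion order for the rest: proc-H, proc-F, proc-D.
Walking it through:
  proc-H waits on nothing -> runs at once and releases mu16
  proc-F waits on nothing -> runs at once and releases mu5 and mu10
  run proc-D (all its waits — mu16 — are resolved); releases mu18


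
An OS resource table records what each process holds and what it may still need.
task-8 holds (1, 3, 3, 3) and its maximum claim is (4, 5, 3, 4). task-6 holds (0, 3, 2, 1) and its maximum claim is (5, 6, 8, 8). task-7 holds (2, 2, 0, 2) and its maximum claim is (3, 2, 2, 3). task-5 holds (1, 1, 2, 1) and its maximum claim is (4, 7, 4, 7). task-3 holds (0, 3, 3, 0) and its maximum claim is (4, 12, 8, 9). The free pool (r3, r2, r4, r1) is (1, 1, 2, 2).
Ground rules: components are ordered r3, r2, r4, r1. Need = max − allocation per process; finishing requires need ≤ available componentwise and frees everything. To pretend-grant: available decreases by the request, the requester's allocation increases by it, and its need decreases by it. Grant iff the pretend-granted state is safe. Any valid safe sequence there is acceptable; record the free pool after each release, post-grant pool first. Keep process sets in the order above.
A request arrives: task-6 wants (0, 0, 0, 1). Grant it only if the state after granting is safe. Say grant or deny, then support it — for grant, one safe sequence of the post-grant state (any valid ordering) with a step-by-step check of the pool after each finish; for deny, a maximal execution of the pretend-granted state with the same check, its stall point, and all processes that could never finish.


GRANT — the state after the grant stays safe, e.g. via task-7, task-8, task-5, task-6, task-3.
Key observation: granting shrinks the pool to (1, 1, 2, 1), yet task-7 still fits and the chain goes through.
Verifying the post-grant state step by step:
  pool = (1, 1, 2, 1)
  task-7 needs (1, 0, 2, 1) <= (1, 1, 2, 1) -> finishes; pool += (2, 2, 0, 2) = (3, 3, 2, 3)
  task-8 needs (3, 2, 0, 1) <= (3, 3, 2, 3) -> finishes; pool += (1, 3, 3, 3) = (4, 6, 5, 6)
  task-5 needs (3, 6, 2, 6) <= (4, 6, 5, 6) -> finishes; pool += (1, 1, 2, 1) = (5, 7, 7, 7)
  task-6 needs (5, 3, 6, 6) <= (5, 7, 7, 7) -> finishes; pool += (0, 3, 2, 2) = (5, 10, 9, 9)
  task-3 needs (4, 9, 5, 9) <= (5, 10, 9, 9) -> finishes; pool += (0, 3, 3, 0) = (5, 13, 12, 9)


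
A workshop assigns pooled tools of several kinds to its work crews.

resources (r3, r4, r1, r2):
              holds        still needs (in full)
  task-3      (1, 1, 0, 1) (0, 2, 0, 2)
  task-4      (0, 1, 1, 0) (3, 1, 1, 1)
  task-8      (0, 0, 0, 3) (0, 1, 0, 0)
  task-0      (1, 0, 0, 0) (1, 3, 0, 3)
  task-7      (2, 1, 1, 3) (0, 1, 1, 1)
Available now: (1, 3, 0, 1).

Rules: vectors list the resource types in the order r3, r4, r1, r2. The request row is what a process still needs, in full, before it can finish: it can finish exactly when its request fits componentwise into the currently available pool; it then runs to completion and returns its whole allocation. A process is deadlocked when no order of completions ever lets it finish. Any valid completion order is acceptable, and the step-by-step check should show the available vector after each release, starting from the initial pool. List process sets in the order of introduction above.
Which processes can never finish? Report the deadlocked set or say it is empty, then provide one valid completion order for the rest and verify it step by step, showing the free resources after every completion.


Deadlocked set: task-4 and task-7.
Key observation: r1 is the bottleneck — with task-8, task-3, task-0 done the pool holds (3, 4, 0, 5), short of every remaining need.
One completion order for the rest: task-8, task-3, task-0. Step-by-step check:
  pool = (1, 3, 0, 1)
  run task-8 (needs (0, 1, 0, 0), free (1, 3, 0, 1)); after release of (0, 0, 0, 3) the pool is (1, 3, 0, 4)
  run task-3 (needs (0, 2, 0, 2), free (1, 3, 0, 4)); after release of (1, 1, 0, 1) the pool is (2, 4, 0, 5)
  run task-0 (needs (1, 3, 0, 3), free (2, 4, 0, 5)); after release of (1, 0, 0, 0) the pool is (3, 4, 0, 5)
The stuck group stays short no matter what:
  task-4 cannot run: need (3, 1, 1, 1) vs free (3, 4, 0, 5) (insufficient r1)
  task-7 cannot run: need (0, 1, 1, 1) vs free (3, 4, 0, 5) (insufficient r1)
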